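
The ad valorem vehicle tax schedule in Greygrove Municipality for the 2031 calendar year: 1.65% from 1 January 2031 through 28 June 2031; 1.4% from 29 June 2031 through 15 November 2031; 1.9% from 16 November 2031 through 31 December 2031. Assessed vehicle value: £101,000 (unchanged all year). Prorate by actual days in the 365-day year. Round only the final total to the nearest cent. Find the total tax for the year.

1 January – 28 June 2031: 179 days at 1.65% → £101,000 × 1.65% × 179/365 = £817.2699
29 June – 15 November 2031: 140 days at 1.4% → £101,000 × 1.4% × 140/365 = £542.3562
16 November – 31 December 2031: 46 days at 1.9% → £101,000 × 1.9% × 46/365 = £241.8466
Total = £1,601.4726

£1,601.47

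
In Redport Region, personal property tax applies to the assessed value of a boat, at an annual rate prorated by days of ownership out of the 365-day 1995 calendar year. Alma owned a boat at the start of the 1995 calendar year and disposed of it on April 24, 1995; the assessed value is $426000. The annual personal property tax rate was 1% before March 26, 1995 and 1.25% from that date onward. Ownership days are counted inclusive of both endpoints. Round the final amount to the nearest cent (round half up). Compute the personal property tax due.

$1418.05

January 1 – March 25, 1995: 84 days at 1% → $426000 × 1% × 84/365 = $980.3836
March 26 – April 24, 1995: 30 days at 1.25% → $426000 × 1.25% × 30/365 = $437.6712
Total = $1418.0548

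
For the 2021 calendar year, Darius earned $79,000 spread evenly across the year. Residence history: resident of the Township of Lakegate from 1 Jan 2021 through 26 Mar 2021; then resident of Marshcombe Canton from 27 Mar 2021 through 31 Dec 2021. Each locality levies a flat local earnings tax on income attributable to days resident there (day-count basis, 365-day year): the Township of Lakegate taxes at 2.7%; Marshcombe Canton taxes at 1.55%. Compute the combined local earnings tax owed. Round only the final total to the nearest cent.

The Township of Lakegate, 1 Jan – 26 Mar 2021: 85 days → $79,000 × 2.7% × 85/365 = $496.7260
Marshcombe Canton, 27 Mar – 31 Dec 2021: 280 days → $79,000 × 1.55% × 280/365 = $939.3425
Total = $1,436.0685

$1,436.07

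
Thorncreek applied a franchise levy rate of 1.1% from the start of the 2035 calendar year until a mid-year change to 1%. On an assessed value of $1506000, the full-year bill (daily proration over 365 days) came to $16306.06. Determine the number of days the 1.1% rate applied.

Let d = days at the first rate; then 365 − d days at the second rate.
$1506000 × [1.1%·d + 1%·(365−d)] / 365 = $16306.06
Solving gives d = 302, so the new rate took effect on 30 Oct 2035.

302 days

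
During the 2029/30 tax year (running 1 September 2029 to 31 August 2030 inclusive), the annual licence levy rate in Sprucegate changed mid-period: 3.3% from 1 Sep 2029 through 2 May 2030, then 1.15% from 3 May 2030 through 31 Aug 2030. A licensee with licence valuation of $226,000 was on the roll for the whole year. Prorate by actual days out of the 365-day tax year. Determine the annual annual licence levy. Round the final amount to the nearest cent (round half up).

$5,847.21

1 Sep 2029 – 2 May 2030: 244 days at 3.3% → $226,000 × 3.3% × 244/365 = $4,985.6219
3 May – 31 Aug 2030: 121 days at 1.15% → $226,000 × 1.15% × 121/365 = $861.5863
Total = $5,847.2082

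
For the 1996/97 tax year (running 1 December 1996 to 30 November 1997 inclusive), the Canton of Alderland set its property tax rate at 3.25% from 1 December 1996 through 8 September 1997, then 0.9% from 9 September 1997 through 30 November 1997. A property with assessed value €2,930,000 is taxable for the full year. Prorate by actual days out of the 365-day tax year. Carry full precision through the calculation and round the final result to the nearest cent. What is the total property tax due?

€79,567.56

1 December 1996 – 8 September 1997: 282 days at 3.25% → €2,930,000 × 3.25% × 282/365 = €73,571.0959
9 September – 30 November 1997: 83 days at 0.9% → €2,930,000 × 0.9% × 83/365 = €5,996.4658
Total = €79,567.5616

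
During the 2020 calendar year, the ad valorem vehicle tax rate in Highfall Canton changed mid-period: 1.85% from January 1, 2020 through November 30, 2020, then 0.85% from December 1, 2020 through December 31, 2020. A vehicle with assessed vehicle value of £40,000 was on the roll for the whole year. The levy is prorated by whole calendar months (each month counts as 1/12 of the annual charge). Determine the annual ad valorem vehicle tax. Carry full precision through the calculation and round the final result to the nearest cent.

£706.67

January 1 – November 30, 2020: 11 months at 1.85% → £40,000 × 1.85% × 11/12 = £678.3333
December 1 – December 31, 2020: 1 month at 0.85% → £40,000 × 0.85% × 1/12 = £28.3333
Total = £706.6667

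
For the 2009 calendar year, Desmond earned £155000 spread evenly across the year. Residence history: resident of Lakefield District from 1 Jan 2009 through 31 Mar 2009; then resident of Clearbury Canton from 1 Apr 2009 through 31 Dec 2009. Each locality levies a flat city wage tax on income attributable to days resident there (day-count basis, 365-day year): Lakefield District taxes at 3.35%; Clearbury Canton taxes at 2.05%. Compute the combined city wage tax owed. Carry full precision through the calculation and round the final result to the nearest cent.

Lakefield District, 1 Jan – 31 Mar 2009: 90 days → £155000 × 3.35% × 90/365 = £1280.3425
Clearbury Canton, 1 Apr – 31 Dec 2009: 275 days → £155000 × 2.05% × 275/365 = £2394.0068
Total = £3674.3493

£3674.35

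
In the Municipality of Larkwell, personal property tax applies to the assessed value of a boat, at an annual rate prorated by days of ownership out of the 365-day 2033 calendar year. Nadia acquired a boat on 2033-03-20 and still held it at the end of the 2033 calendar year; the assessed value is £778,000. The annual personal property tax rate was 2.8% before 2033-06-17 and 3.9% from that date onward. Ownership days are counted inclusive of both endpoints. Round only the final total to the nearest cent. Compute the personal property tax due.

£21,771.21

2033-03-20 to 2033-06-16: 89 days at 2.8% → £778,000 × 2.8% × 89/365 = £5,311.7151
2033-06-17 to 2033-12-31: 198 days at 3.9% → £778,000 × 3.9% × 198/365 = £16,459.4959
Total = £21,771.2110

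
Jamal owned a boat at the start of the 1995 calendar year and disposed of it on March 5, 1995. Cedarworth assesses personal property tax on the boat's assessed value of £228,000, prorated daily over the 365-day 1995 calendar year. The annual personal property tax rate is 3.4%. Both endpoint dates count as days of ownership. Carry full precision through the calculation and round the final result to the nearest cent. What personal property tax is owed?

Days held (January 1 – March 5, 1995): 64 out of 365
Tax = £228,000 × 3.4% × 64/365 = £1,359.2548

£1,359.25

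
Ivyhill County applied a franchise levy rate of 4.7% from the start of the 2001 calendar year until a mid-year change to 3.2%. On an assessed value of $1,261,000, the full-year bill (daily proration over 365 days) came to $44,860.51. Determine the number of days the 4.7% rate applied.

Let d = days at the first rate; then 365 − d days at the second rate.
$1,261,000 × [4.7%·d + 3.2%·(365−d)] / 365 = $44,860.51
Solving gives d = 87, so the new rate took effect on 29 Mar 2001.

87 days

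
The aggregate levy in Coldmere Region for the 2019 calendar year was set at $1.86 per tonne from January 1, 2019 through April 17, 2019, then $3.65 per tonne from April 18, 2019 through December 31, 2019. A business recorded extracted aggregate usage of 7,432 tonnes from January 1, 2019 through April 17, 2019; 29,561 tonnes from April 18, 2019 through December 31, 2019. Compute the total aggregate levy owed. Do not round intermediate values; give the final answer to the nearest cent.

January 1 – April 17, 2019: 7,432 tonnes at $1.86/tonne → $13,823.52
April 18 – December 31, 2019: 29,561 tonnes at $3.65/tonne → $107,897.65

$121,721.17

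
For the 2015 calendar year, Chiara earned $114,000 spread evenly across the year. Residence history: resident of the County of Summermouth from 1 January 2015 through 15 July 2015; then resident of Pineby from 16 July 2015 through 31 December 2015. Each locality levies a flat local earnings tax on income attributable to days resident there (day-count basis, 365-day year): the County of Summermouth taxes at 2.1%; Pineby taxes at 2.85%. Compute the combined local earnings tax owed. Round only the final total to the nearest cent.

The County of Summermouth, 1 January – 15 July 2015: 196 days → $114,000 × 2.1% × 196/365 = $1,285.5452
Pineby, 16 July – 31 December 2015: 169 days → $114,000 × 2.85% × 169/365 = $1,504.3315
Total = $2,789.8767

$2,789.88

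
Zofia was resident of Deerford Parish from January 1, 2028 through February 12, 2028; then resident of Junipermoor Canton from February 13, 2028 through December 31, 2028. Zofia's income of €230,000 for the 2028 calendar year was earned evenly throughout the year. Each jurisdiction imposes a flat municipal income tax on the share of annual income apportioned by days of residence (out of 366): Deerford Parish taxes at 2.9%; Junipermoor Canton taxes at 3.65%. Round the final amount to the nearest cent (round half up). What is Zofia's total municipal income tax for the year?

Deerford Parish, January 1 – February 12, 2028: 43 days → €230,000 × 2.9% × 43/366 = €783.6339
Junipermoor Canton, February 13 – December 31, 2028: 323 days → €230,000 × 3.65% × 323/366 = €7,408.7022
Total = €8,192.3361

€8,192.34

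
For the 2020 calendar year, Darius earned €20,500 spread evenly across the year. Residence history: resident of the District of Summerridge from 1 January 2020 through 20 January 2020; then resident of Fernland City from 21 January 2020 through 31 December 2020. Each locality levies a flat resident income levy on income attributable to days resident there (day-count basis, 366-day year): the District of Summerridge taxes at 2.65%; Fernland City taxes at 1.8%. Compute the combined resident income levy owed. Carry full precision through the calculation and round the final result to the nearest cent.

The District of Summerridge, 1 January – 20 January 2020: 20 days → €20,500 × 2.65% × 20/366 = €29.6858
Fernland City, 21 January – 31 December 2020: 346 days → €20,500 × 1.8% × 346/366 = €348.8361
Total = €378.5219

€378.52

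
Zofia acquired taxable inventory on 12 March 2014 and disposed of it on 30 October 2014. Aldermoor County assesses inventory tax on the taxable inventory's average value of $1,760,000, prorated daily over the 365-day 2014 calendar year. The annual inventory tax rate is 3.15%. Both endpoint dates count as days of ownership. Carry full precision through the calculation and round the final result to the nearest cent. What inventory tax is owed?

$35,390.47

Days held (12 March – 30 October 2014): 233 out of 365
Tax = $1,760,000 × 3.15% × 233/365 = $35,390.4658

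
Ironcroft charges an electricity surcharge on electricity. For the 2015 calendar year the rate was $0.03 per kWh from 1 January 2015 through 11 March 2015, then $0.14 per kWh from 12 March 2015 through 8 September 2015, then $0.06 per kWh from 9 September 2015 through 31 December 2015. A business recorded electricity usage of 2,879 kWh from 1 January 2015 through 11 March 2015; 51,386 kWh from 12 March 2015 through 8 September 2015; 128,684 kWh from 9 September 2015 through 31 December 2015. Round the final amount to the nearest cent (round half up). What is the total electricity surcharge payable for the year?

$15001.45

1 January – 11 March 2015: 2,879 kWh at $0.03/kWh → $86.37
12 March – 8 September 2015: 51,386 kWh at $0.14/kWh → $7194.04
9 September – 31 December 2015: 128,684 kWh at $0.06/kWh → $7721.04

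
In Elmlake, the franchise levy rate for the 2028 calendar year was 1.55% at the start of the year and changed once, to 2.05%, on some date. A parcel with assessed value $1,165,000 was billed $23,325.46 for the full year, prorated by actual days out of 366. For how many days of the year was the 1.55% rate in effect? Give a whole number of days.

35 days

Let d = days at the first rate; then 366 − d days at the second rate.
$1,165,000 × [1.55%·d + 2.05%·(366−d)] / 366 = $23,325.46
Solving gives d = 35, so the new rate took effect on 5 Feb 2028.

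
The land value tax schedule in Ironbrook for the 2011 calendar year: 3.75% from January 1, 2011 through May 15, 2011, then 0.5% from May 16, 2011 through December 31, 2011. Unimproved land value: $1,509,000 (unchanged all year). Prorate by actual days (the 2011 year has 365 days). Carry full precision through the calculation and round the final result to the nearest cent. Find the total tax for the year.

January 1 – May 15, 2011: 135 days at 3.75% → $1,509,000 × 3.75% × 135/365 = $20,929.6233
May 16 – December 31, 2011: 230 days at 0.5% → $1,509,000 × 0.5% × 230/365 = $4,754.3836
Total = $25,684.0068

$25,684.01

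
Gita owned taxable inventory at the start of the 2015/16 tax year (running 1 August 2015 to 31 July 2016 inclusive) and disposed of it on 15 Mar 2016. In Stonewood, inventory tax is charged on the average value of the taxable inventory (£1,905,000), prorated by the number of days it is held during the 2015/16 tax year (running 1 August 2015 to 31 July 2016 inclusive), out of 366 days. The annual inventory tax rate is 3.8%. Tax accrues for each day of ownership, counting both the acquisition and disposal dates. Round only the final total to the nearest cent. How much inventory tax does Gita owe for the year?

Days held (1 Aug 2015 – 15 Mar 2016): 228 out of 366
Tax = £1,905,000 × 3.8% × 228/366 = £45,095.4098

£45,095.41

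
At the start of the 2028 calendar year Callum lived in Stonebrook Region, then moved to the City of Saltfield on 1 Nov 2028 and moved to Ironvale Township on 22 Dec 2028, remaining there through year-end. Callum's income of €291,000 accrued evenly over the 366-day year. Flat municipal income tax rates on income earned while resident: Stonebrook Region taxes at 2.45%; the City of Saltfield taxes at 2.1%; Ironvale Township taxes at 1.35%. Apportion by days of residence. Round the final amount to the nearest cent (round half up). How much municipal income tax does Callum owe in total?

€6,900.12

Stonebrook Region, 1 Jan – 31 Oct 2028: 305 days → €291,000 × 2.45% × 305/366 = €5,941.2500
The City of Saltfield, 1 Nov – 21 Dec 2028: 51 days → €291,000 × 2.1% × 51/366 = €851.5328
Ironvale Township, 22 Dec – 31 Dec 2028: 10 days → €291,000 × 1.35% × 10/366 = €107.3361
Total = €6,900.1189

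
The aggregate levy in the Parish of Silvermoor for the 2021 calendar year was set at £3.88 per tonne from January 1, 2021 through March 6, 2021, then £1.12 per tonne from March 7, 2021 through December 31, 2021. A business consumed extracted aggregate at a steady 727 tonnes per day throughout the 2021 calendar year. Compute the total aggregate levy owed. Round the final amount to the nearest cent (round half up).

£427,621.40

January 1 – March 6, 2021: 65 days × 727 tonnes/day = 47,255 tonnes at £3.88/tonne → £183,349.40
March 7 – December 31, 2021: 300 days × 727 tonnes/day = 218,100 tonnes at £1.12/tonne → £244,272.00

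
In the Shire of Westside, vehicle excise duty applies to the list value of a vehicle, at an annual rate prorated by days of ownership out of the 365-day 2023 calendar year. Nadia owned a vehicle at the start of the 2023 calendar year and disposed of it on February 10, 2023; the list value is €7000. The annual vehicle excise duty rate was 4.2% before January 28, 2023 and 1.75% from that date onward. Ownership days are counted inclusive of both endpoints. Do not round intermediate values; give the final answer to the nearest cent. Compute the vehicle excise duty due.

€26.45

January 1 – January 27, 2023: 27 days at 4.2% → €7000 × 4.2% × 27/365 = €21.7479
January 28 – February 10, 2023: 14 days at 1.75% → €7000 × 1.75% × 14/365 = €4.6986
Total = €26.4466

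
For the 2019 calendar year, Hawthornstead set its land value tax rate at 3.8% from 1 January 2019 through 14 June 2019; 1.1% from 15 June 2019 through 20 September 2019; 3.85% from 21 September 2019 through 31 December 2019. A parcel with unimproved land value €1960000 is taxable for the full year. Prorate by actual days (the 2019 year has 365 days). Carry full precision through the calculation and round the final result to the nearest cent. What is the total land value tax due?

1 January – 14 June 2019: 165 days at 3.8% → €1960000 × 3.8% × 165/365 = €33669.0411
15 June – 20 September 2019: 98 days at 1.1% → €1960000 × 1.1% × 98/365 = €5788.7123
21 September – 31 December 2019: 102 days at 3.85% → €1960000 × 3.85% × 102/365 = €21087.4521
Total = €60545.2055

€60545.21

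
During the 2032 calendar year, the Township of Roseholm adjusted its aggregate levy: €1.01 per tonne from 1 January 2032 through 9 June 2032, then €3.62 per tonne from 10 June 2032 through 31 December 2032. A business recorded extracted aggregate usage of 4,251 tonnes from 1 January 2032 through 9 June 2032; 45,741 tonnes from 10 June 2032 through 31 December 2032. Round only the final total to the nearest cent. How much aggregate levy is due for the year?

1 January – 9 June 2032: 4,251 tonnes at €1.01/tonne → €4293.51
10 June – 31 December 2032: 45,741 tonnes at €3.62/tonne → €165582.42

€169875.93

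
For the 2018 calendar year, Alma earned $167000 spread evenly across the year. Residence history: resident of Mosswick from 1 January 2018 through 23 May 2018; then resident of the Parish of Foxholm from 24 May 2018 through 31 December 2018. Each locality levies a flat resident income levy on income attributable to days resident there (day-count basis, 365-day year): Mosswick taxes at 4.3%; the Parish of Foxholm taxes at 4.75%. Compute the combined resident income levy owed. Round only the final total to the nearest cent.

Mosswick, 1 January – 23 May 2018: 143 days → $167000 × 4.3% × 143/365 = $2813.3781
The Parish of Foxholm, 24 May – 31 December 2018: 222 days → $167000 × 4.75% × 222/365 = $4824.6986
Total = $7638.0767

$7638.08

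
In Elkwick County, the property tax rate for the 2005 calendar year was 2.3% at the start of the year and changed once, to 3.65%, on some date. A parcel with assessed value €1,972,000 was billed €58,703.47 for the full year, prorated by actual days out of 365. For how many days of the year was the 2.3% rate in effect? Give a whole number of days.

Let d = days at the first rate; then 365 − d days at the second rate.
€1,972,000 × [2.3%·d + 3.65%·(365−d)] / 365 = €58,703.47
Solving gives d = 182, so the new rate took effect on 2 July 2005.

182 days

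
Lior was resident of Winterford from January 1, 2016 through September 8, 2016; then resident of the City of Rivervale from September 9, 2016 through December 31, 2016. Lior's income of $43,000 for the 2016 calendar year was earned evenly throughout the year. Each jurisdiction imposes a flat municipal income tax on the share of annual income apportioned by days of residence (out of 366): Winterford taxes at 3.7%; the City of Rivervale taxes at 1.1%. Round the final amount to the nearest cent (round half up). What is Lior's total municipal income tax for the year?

$1,242.77

Winterford, January 1 – September 8, 2016: 252 days → $43,000 × 3.7% × 252/366 = $1,095.4426
The City of Rivervale, September 9 – December 31, 2016: 114 days → $43,000 × 1.1% × 114/366 = $147.3279
Total = $1,242.7705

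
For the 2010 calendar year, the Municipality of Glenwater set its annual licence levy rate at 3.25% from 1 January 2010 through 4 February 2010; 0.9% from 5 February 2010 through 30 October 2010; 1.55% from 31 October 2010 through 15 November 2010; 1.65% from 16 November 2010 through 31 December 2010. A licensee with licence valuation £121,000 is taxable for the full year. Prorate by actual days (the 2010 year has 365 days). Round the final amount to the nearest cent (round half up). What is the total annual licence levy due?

£1,510.51

1 January – 4 February 2010: 35 days at 3.25% → £121,000 × 3.25% × 35/365 = £377.0890
5 February – 30 October 2010: 268 days at 0.9% → £121,000 × 0.9% × 268/365 = £799.5945
31 October – 15 November 2010: 16 days at 1.55% → £121,000 × 1.55% × 16/365 = £82.2137
16 November – 31 December 2010: 46 days at 1.65% → £121,000 × 1.65% × 46/365 = £251.6137
Total = £1,510.5110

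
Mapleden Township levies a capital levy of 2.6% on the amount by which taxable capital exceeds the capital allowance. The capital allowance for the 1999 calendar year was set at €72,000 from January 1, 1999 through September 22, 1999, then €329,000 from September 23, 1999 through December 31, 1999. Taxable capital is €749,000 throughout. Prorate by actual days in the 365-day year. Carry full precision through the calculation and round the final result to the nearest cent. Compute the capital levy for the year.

January 1 – September 22, 1999: 265 days, exemption €72,000 → (€749,000 − €72,000) × 2.6% × 265/365 = €12,779.5342
September 23 – December 31, 1999: 100 days, exemption €329,000 → (€749,000 − €329,000) × 2.6% × 100/365 = €2,991.7808
Total = €15,771.3151

€15,771.32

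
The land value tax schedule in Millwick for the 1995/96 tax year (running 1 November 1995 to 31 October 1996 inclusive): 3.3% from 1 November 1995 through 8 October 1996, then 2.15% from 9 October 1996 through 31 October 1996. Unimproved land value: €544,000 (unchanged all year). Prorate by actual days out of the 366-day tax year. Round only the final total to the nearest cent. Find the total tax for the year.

€17,558.86

1 November 1995 – 8 October 1996: 343 days at 3.3% → €544,000 × 3.3% × 343/366 = €16,823.8689
9 October – 31 October 1996: 23 days at 2.15% → €544,000 × 2.15% × 23/366 = €734.9945
Total = €17,558.8634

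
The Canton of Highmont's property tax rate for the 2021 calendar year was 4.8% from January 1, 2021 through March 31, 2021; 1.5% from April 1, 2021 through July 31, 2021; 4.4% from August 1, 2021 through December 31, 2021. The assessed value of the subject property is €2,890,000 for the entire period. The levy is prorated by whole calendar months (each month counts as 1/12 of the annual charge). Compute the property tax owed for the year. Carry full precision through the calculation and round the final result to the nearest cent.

€102,113.33

January 1 – March 31, 2021: 3 months at 4.8% → €2,890,000 × 4.8% × 3/12 = €34,680.0000
April 1 – July 31, 2021: 4 months at 1.5% → €2,890,000 × 1.5% × 4/12 = €14,450.0000
August 1 – December 31, 2021: 5 months at 4.4% → €2,890,000 × 4.4% × 5/12 = €52,983.3333
Total = €102,113.3333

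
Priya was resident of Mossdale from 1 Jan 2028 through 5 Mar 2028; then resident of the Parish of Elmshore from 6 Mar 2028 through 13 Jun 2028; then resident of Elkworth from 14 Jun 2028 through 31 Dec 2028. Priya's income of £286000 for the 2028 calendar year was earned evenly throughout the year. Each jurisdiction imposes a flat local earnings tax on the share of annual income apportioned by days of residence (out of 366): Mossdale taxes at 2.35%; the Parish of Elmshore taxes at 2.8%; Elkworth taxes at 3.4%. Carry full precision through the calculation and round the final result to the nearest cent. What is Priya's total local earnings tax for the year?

Mossdale, 1 Jan – 5 Mar 2028: 65 days → £286000 × 2.35% × 65/366 = £1193.6202
The Parish of Elmshore, 6 Mar – 13 Jun 2028: 100 days → £286000 × 2.8% × 100/366 = £2187.9781
Elkworth, 14 Jun – 31 Dec 2028: 201 days → £286000 × 3.4% × 201/366 = £5340.2295
Total = £8721.8279

£8721.83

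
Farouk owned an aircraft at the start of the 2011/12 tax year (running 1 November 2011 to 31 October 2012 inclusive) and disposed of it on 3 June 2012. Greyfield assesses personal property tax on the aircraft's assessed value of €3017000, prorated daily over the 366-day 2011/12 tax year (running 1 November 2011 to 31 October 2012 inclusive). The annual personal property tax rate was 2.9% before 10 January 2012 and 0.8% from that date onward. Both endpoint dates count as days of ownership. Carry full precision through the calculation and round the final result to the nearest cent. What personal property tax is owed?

€26361.66

1 November 2011 – 9 January 2012: 70 days at 2.9% → €3017000 × 2.9% × 70/366 = €16733.6339
10 January – 3 June 2012: 146 days at 0.8% → €3017000 × 0.8% × 146/366 = €9628.0219
Total = €26361.6557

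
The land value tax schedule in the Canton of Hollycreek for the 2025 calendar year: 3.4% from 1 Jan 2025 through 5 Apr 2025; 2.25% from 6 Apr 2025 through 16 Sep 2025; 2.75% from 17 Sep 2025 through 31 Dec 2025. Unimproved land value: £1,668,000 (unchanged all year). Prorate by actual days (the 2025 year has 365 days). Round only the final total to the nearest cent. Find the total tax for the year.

1 Jan – 5 Apr 2025: 95 days at 3.4% → £1,668,000 × 3.4% × 95/365 = £14,760.6575
6 Apr – 16 Sep 2025: 164 days at 2.25% → £1,668,000 × 2.25% × 164/365 = £16,862.7945
17 Sep – 31 Dec 2025: 106 days at 2.75% → £1,668,000 × 2.75% × 106/365 = £13,321.1507
Total = £44,944.6027

£44,944.60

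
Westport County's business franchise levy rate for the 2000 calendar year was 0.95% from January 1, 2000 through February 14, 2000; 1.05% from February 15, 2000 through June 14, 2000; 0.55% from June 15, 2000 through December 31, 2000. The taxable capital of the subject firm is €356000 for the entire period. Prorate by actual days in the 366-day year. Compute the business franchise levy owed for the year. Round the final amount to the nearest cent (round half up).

January 1 – February 14, 2000: 45 days at 0.95% → €356000 × 0.95% × 45/366 = €415.8197
February 15 – June 14, 2000: 121 days at 1.05% → €356000 × 1.05% × 121/366 = €1235.7869
June 15 – December 31, 2000: 200 days at 0.55% → €356000 × 0.55% × 200/366 = €1069.9454
Total = €2721.5519

€2721.55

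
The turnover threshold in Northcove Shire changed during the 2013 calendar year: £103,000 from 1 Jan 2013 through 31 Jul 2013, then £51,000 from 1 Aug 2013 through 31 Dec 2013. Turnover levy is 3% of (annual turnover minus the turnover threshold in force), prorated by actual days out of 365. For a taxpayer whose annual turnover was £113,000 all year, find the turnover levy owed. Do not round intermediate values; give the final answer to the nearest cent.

1 Jan – 31 Jul 2013: 212 days, exemption £103,000 → (£113,000 − £103,000) × 3% × 212/365 = £174.2466
1 Aug – 31 Dec 2013: 153 days, exemption £51,000 → (£113,000 − £51,000) × 3% × 153/365 = £779.6712
Total = £953.9178

£953.92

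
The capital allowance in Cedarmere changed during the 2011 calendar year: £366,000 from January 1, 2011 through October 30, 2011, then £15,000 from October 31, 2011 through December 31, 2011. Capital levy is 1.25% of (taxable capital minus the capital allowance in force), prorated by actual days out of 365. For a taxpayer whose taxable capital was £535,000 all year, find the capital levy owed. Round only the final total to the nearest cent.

£2,857.77

January 1 – October 30, 2011: 303 days, exemption £366,000 → (£535,000 − £366,000) × 1.25% × 303/365 = £1,753.6644
October 31 – December 31, 2011: 62 days, exemption £15,000 → (£535,000 − £15,000) × 1.25% × 62/365 = £1,104.1096
Total = £2,857.7740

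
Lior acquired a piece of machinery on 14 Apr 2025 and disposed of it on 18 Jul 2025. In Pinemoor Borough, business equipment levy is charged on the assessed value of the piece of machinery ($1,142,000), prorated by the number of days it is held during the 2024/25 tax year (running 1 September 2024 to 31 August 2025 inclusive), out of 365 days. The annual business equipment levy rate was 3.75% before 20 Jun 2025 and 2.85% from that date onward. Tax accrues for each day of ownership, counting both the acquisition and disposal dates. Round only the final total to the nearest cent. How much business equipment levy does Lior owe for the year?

14 Apr – 19 Jun 2025: 67 days at 3.75% → $1,142,000 × 3.75% × 67/365 = $7,861.0274
20 Jun – 18 Jul 2025: 29 days at 2.85% → $1,142,000 × 2.85% × 29/365 = $2,585.9260
Total = $10,446.9534

$10,446.95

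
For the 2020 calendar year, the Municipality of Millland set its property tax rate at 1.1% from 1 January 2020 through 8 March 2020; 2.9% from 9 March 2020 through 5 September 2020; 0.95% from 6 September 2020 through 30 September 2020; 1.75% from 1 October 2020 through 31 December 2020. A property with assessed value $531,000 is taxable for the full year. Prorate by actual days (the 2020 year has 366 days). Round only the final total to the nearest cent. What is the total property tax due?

$11,380.95

1 January – 8 March 2020: 68 days at 1.1% → $531,000 × 1.1% × 68/366 = $1,085.2131
9 March – 5 September 2020: 181 days at 2.9% → $531,000 × 2.9% × 181/366 = $7,615.3525
6 September – 30 September 2020: 25 days at 0.95% → $531,000 × 0.95% × 25/366 = $344.5697
1 October – 31 December 2020: 92 days at 1.75% → $531,000 × 1.75% × 92/366 = $2,335.8197
Total = $11,380.9549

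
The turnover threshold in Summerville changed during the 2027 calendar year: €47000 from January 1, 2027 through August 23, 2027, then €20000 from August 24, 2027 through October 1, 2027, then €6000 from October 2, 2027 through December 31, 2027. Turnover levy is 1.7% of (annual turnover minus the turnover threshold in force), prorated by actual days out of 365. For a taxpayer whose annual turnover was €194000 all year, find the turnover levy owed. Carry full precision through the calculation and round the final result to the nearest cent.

January 1 – August 23, 2027: 235 days, exemption €47000 → (€194000 − €47000) × 1.7% × 235/365 = €1608.9452
August 24 – October 1, 2027: 39 days, exemption €20000 → (€194000 − €20000) × 1.7% × 39/365 = €316.0603
October 2 – December 31, 2027: 91 days, exemption €6000 → (€194000 − €6000) × 1.7% × 91/365 = €796.8110
Total = €2721.8164

€2721.82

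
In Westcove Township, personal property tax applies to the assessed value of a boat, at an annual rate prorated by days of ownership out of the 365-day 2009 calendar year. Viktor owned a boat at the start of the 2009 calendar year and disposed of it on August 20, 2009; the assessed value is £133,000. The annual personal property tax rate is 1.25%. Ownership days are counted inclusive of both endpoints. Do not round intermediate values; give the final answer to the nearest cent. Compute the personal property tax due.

Days held (January 1 – August 20, 2009): 232 out of 365
Tax = £133,000 × 1.25% × 232/365 = £1,056.7123

£1,056.71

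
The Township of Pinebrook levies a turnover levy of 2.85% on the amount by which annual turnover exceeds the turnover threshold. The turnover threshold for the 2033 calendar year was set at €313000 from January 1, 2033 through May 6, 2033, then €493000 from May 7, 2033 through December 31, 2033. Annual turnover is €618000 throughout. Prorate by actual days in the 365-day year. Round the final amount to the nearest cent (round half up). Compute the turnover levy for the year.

€5333.40

January 1 – May 6, 2033: 126 days, exemption €313000 → (€618000 − €313000) × 2.85% × 126/365 = €3000.6986
May 7 – December 31, 2033: 239 days, exemption €493000 → (€618000 − €493000) × 2.85% × 239/365 = €2332.7055
Total = €5333.4041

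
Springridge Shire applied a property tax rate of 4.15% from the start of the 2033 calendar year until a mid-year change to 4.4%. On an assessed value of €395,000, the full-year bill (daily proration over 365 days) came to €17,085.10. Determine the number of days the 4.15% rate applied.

109 days

Let d = days at the first rate; then 365 − d days at the second rate.
€395,000 × [4.15%·d + 4.4%·(365−d)] / 365 = €17,085.10
Solving gives d = 109, so the new rate took effect on 20 April 2033.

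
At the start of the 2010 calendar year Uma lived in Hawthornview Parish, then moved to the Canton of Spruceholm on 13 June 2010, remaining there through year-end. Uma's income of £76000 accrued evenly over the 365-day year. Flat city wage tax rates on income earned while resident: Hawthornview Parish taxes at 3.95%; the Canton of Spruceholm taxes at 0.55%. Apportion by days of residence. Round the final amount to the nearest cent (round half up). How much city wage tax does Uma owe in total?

£1571.95

Hawthornview Parish, 1 January – 12 June 2010: 163 days → £76000 × 3.95% × 163/365 = £1340.6192
The Canton of Spruceholm, 13 June – 31 December 2010: 202 days → £76000 × 0.55% × 202/365 = £231.3315
Total = £1571.9507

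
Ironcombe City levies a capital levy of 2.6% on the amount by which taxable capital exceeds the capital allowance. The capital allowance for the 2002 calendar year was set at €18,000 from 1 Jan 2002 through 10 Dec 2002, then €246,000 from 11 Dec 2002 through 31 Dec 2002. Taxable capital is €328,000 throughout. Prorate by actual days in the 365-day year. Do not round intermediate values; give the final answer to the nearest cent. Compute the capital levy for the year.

€7,718.94

1 Jan – 10 Dec 2002: 344 days, exemption €18,000 → (€328,000 − €18,000) × 2.6% × 344/365 = €7,596.2740
11 Dec – 31 Dec 2002: 21 days, exemption €246,000 → (€328,000 − €246,000) × 2.6% × 21/365 = €122.6630
Total = €7,718.9370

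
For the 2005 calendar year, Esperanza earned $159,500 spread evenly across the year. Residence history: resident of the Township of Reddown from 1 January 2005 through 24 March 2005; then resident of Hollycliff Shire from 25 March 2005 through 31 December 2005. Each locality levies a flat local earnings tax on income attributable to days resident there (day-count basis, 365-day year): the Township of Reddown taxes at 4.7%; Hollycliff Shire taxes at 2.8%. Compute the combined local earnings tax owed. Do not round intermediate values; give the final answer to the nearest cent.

The Township of Reddown, 1 January – 24 March 2005: 83 days → $159,500 × 4.7% × 83/365 = $1,704.6836
Hollycliff Shire, 25 March – 31 December 2005: 282 days → $159,500 × 2.8% × 282/365 = $3,450.4438
Total = $5,155.1274

$5,155.13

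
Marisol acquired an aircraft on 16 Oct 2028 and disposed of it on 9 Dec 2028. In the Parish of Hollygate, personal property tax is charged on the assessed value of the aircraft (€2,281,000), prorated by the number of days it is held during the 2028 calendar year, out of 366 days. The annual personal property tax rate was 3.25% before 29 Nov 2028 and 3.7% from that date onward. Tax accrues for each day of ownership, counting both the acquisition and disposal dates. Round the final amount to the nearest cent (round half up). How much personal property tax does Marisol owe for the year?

16 Oct – 28 Nov 2028: 44 days at 3.25% → €2,281,000 × 3.25% × 44/366 = €8,912.1038
29 Nov – 9 Dec 2028: 11 days at 3.7% → €2,281,000 × 3.7% × 11/366 = €2,536.5219
Total = €11,448.6257

€11,448.63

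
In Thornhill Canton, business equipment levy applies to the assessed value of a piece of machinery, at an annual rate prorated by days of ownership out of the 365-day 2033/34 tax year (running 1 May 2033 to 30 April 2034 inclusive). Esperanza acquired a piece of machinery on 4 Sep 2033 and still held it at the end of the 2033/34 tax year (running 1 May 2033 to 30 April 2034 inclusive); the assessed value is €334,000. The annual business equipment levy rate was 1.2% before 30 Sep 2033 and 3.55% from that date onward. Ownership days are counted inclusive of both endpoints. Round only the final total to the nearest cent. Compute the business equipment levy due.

€7,204.79

4 Sep – 29 Sep 2033: 26 days at 1.2% → €334,000 × 1.2% × 26/365 = €285.5014
30 Sep 2033 – 30 Apr 2034: 213 days at 3.55% → €334,000 × 3.55% × 213/365 = €6,919.2904
Total = €7,204.7918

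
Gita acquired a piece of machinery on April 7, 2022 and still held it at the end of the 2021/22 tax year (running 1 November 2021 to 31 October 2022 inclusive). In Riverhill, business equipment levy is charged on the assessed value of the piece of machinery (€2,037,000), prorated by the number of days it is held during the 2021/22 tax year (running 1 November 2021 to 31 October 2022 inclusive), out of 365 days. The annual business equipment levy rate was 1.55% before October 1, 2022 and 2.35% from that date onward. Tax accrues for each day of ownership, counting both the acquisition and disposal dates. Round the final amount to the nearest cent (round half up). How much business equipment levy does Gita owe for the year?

€19,376.61

April 7 – September 30, 2022: 177 days at 1.55% → €2,037,000 × 1.55% × 177/365 = €15,310.9849
October 1 – October 31, 2022: 31 days at 2.35% → €2,037,000 × 2.35% × 31/365 = €4,065.6288
Total = €19,376.6137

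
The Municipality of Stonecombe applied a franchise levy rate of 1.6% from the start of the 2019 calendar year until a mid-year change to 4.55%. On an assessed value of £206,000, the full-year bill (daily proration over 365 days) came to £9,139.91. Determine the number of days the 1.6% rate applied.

14 days

Let d = days at the first rate; then 365 − d days at the second rate.
£206,000 × [1.6%·d + 4.55%·(365−d)] / 365 = £9,139.91
Solving gives d = 14, so the new rate took effect on January 15, 2019.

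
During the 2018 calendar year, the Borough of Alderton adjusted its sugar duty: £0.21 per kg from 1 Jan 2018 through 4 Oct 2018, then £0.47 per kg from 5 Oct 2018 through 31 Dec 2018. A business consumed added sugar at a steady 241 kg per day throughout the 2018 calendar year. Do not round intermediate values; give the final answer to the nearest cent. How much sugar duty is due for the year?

£23986.73

1 Jan – 4 Oct 2018: 277 days × 241 kg/day = 66,757 kg at £0.21/kg → £14018.97
5 Oct – 31 Dec 2018: 88 days × 241 kg/day = 21,208 kg at £0.47/kg → £9967.76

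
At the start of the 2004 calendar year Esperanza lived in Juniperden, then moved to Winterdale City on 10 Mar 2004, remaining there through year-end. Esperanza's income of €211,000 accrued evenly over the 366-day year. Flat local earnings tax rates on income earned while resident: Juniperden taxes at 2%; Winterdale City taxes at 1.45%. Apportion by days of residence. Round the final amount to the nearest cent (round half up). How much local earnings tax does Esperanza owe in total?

Juniperden, 1 Jan – 9 Mar 2004: 69 days → €211,000 × 2% × 69/366 = €795.5738
Winterdale City, 10 Mar – 31 Dec 2004: 297 days → €211,000 × 1.45% × 297/366 = €2,482.7090
Total = €3,278.2828

€3,278.28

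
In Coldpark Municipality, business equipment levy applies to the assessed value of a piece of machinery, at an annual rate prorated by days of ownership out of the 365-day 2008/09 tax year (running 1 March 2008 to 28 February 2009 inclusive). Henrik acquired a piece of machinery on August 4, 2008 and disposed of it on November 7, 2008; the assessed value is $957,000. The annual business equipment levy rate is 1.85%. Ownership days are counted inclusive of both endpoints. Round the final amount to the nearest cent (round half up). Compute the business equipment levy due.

$4,656.53

Days held (August 4 – November 7, 2008): 96 out of 365
Tax = $957,000 × 1.85% × 96/365 = $4,656.5260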